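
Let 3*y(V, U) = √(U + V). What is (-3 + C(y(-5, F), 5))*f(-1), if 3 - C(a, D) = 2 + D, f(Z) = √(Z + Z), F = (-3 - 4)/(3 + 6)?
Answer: -7*I*√2 ≈ -9.8995*I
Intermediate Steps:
F = -7/9 ≈ -0.77778
y(V, U) = √(U + V)/3
f(Z) = √2*√Z (f(Z) = √(2*Z) = √2*√Z)
C(a, D) = 1 - D (C(a, D) = 3 - (2 + D) = 3 + (-2 - D) = 1 - D)
(-3 + C(y(-5, F), 5))*f(-1) = (-3 + (1 - 1*5))*(√2*√(-1)) = (-3 + (1 - 5))*(√2*I) = (-3 - 4)*(I*√2) = -7*I*√2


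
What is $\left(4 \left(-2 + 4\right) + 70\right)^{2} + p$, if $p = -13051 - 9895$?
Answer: $-16862$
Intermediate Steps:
$p = -22946$ ($p = -13051 - 9895 = -22946$)
$\left(4 \left(-2 + 4\right) + 70\right)^{2} + p = \left(4 \left(-2 + 4\right) + 70\right)^{2} - 22946 = \left(4 \cdot 2 + 70\right)^{2} - 22946 = \left(8 + 70\right)^{2} - 22946 = 78^{2} - 22946 = 6084 - 22946 = -16862$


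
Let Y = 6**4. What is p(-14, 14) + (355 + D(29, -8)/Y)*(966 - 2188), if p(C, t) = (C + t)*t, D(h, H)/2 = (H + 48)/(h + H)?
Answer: -737916920/1701 ≈ -4.3381e+5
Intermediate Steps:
Y = 1296
D(h, H) = 2*(48 + H)/(H + h) (D(h, H) = 2*((H + 48)/(h + H)) = 2*((48 + H)/(H + h)) = 2*(48 + H)/(H + h))
p(C, t) = t*(C + t)
p(-14, 14) + (355 + D(29, -8)/Y)*(966 - 2188) = 14*(-14 + 14) + (355 + (2*(48 - 8)/(-8 + 29))/1296)*(966 - 2188) = 14*0 + (355 + (2*40/21)*(1/1296))*(-1222) = 0 + (355 + (2*(1/21)*40)*(1/1296))*(-1222) = 0 + (355 + (80/21)*(1/1296))*(-1222) = 0 + (355 + 5/1701)*(-1222) = 0 + (603860/1701)*(-1222) = 0 - 737916920/1701 = -737916920/1701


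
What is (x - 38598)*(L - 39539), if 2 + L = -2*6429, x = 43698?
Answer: -267234900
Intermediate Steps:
L = -12860 (L = -2 - 2*6429 = -2 - 12858 = -12860)
(x - 38598)*(L - 39539) = (43698 - 38598)*(-12860 - 39539) = 5100*(-52399) = -267234900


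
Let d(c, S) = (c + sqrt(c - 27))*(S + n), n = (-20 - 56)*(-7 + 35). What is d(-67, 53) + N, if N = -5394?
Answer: 133631 - 2075*I*sqrt(94) ≈ 1.3363e+5 - 20118.0*I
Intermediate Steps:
n = -2128 (n = -76*28 = -2128)
d(c, S) = (-2128 + S)*(c + sqrt(-27 + c)) (d(c, S) = (c + sqrt(c - 27))*(S - 2128) = (c + sqrt(-27 + c))*(-2128 + S) = (-2128 + S)*(c + sqrt(-27 + c)))
d(-67, 53) + N = (-2128*(-67) - 2128*sqrt(-27 - 67) + 53*(-67) + 53*sqrt(-27 - 67)) - 5394 = (142576 - 2128*I*sqrt(94) - 3551 + 53*sqrt(-94)) - 5394 = (142576 - 2128*I*sqrt(94) - 3551 + 53*(I*sqrt(94))) - 5394 = (142576 - 2128*I*sqrt(94) - 3551 + 53*I*sqrt(94)) - 5394 = (139025 - 2075*I*sqrt(94)) - 5394 = 133631 - 2075*I*sqrt(94)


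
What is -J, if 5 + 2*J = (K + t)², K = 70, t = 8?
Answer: -6079/2 ≈ -3039.5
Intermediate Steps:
J = 6079/2 (J = -5/2 + (70 + 8)²/2 = -5/2 + (½)*78² = -5/2 + (½)*6084 = -5/2 + 3042 = 6079/2 ≈ 3039.5)
-J = -1*6079/2 = -6079/2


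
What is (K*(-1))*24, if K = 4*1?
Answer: -96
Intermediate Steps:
K = 4
(K*(-1))*24 = (4*(-1))*24 = -4*24 = -96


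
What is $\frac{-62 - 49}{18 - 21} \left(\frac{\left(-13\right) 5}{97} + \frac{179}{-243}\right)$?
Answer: $- \frac{1226846}{23571} \approx -52.049$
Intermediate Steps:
$\frac{-62 - 49}{18 - 21} \left(\frac{\left(-13\right) 5}{97} + \frac{179}{-243}\right) = - \frac{111}{-3} \left(\left(-65\right) \frac{1}{97} + 179 \left(- \frac{1}{243}\right)\right) = \left(-111\right) \left(- \frac{1}{3}\right) \left(- \frac{65}{97} - \frac{179}{243}\right) = 37 \left(- \frac{33158}{23571}\right) = - \frac{1226846}{23571}$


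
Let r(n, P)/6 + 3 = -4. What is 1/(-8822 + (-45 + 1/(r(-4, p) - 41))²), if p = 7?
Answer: -6889/46817062 ≈ -0.00014715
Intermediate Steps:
r(n, P) = -42 (r(n, P) = -18 + 6*(-4) = -18 - 24 = -42)
1/(-8822 + (-45 + 1/(r(-4, p) - 41))²) = 1/(-8822 + (-45 + 1/(-42 - 41))²) = 1/(-8822 + (-45 + 1/(-83))²) = 1/(-8822 + (-45 - 1/83)²) = 1/(-8822 + (-3736/83)²) = 1/(-8822 + 13957696/6889) = 1/(-46817062/6889) = -6889/46817062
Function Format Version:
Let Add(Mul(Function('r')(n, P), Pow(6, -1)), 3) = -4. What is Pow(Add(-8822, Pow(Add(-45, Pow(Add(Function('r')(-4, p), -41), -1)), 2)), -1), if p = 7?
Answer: Rational(-6889, 46817062) ≈ -0.00014715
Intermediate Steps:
Function('r')(n, P) = -42 (Function('r')(n, P) = Add(-18, Mul(6, -4)) = Add(-18, -24) = -42)
Pow(Add(-8822, Pow(Add(-45, Pow(Add(Function('r')(-4, p), -41), -1)), 2)), -1) = Pow(Add(-8822, Pow(Add(-45, Pow(Add(-42, -41), -1)), 2)), -1) = Pow(Add(-8822, Pow(Add(-45, Pow(-83, -1)), 2)), -1) = Pow(Add(-8822, Pow(Add(-45, Rational(-1, 83)), 2)), -1) = Pow(Add(-8822, Pow(Rational(-3736, 83), 2)), -1) = Pow(Add(-8822, Rational(13957696, 6889)), -1) = Pow(Rational(-46817062, 6889), -1) = Rational(-6889, 46817062)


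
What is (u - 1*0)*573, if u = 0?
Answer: 0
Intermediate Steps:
(u - 1*0)*573 = (0 - 1*0)*573 = (0 + 0)*573 = 0*573 = 0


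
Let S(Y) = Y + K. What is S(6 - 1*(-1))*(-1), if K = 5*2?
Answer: -17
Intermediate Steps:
K = 10
S(Y) = 10 + Y (S(Y) = Y + 10 = 10 + Y)
S(6 - 1*(-1))*(-1) = (10 + (6 - 1*(-1)))*(-1) = (10 + (6 + 1))*(-1) = (10 + 7)*(-1) = 17*(-1) = -17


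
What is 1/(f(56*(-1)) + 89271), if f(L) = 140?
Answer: 1/89411 ≈ 1.1184e-5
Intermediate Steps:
1/(f(56*(-1)) + 89271) = 1/(140 + 89271) = 1/89411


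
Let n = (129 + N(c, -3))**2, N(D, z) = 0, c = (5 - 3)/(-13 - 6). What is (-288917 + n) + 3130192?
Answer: 2857916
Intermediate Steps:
c = -2/19 (c = 2/(-19) = 2*(-1/19) = -2/19 ≈ -0.10526)
n = 16641 (n = (129 + 0)**2 = 129**2 = 16641)
(-288917 + n) + 3130192 = (-288917 + 16641) + 3130192 = -272276 + 3130192 = 2857916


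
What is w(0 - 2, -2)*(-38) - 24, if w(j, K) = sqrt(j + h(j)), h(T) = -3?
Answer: -24 - 38*I*sqrt(5) ≈ -24.0 - 84.971*I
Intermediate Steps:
w(j, K) = sqrt(-3 + j) (w(j, K) = sqrt(j - 3) = sqrt(-3 + j))
w(0 - 2, -2)*(-38) - 24 = sqrt(-3 + (0 - 2))*(-38) - 24 = sqrt(-3 - 2)*(-38) - 24 = sqrt(-5)*(-38) - 24 = (I*sqrt(5))*(-38) - 24 = -38*I*sqrt(5) - 24 = -24 - 38*I*sqrt(5)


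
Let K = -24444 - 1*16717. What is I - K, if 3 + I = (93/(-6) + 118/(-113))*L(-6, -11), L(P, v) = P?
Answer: 4662071/113 ≈ 41257.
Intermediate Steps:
K = -41161 (K = -24444 - 16717 = -41161)
I = 10878/113 (I = -3 + (93/(-6) + 118/(-113))*(-6) = -3 + (93*(-⅙) + 118*(-1/113))*(-6) = -3 + (-31/2 - 118/113)*(-6) = -3 - 3739/226*(-6) = -3 + 11217/113 = 10878/113 ≈ 96.266)
I - K = 10878/113 - 1*(-41161) = 10878/113 + 41161 = 4662071/113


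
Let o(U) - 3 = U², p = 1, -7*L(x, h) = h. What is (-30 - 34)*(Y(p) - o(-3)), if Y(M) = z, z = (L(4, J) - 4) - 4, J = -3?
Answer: 8768/7 ≈ 1252.6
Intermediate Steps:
L(x, h) = -h/7
z = -53/7 (z = (-⅐*(-3) - 4) - 4 = (3/7 - 4) - 4 = -25/7 - 4 = -53/7 ≈ -7.5714)
Y(M) = -53/7
o(U) = 3 + U²
(-30 - 34)*(Y(p) - o(-3)) = (-30 - 34)*(-53/7 - (3 + (-3)²)) = -64*(-53/7 - (3 + 9)) = -64*(-53/7 - 1*12) = -64*(-53/7 - 12) = -64*(-137/7) = 8768/7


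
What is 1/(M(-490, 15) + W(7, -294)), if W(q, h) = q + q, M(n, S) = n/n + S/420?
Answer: 28/421 ≈ 0.066508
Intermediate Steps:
M(n, S) = 1 + S/420 (M(n, S) = 1 + S*(1/420) = 1 + S/420)
W(q, h) = 2*q
1/(M(-490, 15) + W(7, -294)) = 1/((1 + (1/420)*15) + 2*7) = 1/((1 + 1/28) + 14) = 1/(29/28 + 14) = 1/(421/28) = 28/421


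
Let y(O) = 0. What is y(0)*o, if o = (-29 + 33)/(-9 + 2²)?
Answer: 0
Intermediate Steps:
o = -⅘ (o = 4/(-9 + 4) = 4/(-5) = 4*(-⅕) = -⅘ ≈ -0.80000)
y(0)*o = 0*(-⅘) = 0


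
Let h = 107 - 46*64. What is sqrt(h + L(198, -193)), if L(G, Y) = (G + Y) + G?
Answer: I*sqrt(2634) ≈ 51.323*I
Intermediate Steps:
h = -2837 (h = 107 - 2944 = -2837)
L(G, Y) = Y + 2*G
sqrt(h + L(198, -193)) = sqrt(-2837 + (-193 + 2*198)) = sqrt(-2837 + (-193 + 396)) = sqrt(-2837 + 203) = sqrt(-2634) = I*sqrt(2634)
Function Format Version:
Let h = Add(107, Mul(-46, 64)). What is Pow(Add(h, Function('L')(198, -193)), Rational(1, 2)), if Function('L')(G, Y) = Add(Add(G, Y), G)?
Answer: Mul(I, Pow(2634, Rational(1, 2))) ≈ Mul(51.323, I)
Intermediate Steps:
h = -2837 (h = Add(107, -2944) = -2837)
Function('L')(G, Y) = Add(Y, Mul(2, G))
Pow(Add(h, Function('L')(198, -193)), Rational(1, 2)) = Pow(Add(-2837, Add(-193, Mul(2, 198))), Rational(1, 2)) = Pow(Add(-2837, Add(-193, 396)), Rational(1, 2)) = Pow(Add(-2837, 203), Rational(1, 2)) = Pow(-2634, Rational(1, 2)) = Mul(I, Pow(2634, Rational(1, 2)))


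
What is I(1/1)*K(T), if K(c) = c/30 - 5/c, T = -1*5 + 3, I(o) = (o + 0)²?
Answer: 73/30 ≈ 2.4333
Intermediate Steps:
I(o) = o²
T = -2 (T = -5 + 3 = -2)
K(c) = -5/c + c/30 (K(c) = c*(1/30) - 5/c = c/30 - 5/c = -5/c + c/30)
I(1/1)*K(T) = (1/1)²*(-5/(-2) + (1/30)*(-2)) = 1²*(-5*(-½) - 1/15) = 1*(5/2 - 1/15) = 1*(73/30) = 73/30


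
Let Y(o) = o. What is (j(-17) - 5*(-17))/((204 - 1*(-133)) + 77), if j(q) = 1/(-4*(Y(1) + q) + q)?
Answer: 222/1081 ≈ 0.20537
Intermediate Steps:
j(q) = 1/(-4 - 3*q) (j(q) = 1/(-4*(1 + q) + q) = 1/((-4 - 4*q) + q) = 1/(-4 - 3*q))
(j(-17) - 5*(-17))/((204 - 1*(-133)) + 77) = (-1/(4 + 3*(-17)) - 5*(-17))/((204 - 1*(-133)) + 77) = (-1/(4 - 51) + 85)/((204 + 133) + 77) = (-1/(-47) + 85)/(337 + 77) = (-1*(-1/47) + 85)/414 = (1/47 + 85)/414 = (1/414)*(3996/47) = 222/1081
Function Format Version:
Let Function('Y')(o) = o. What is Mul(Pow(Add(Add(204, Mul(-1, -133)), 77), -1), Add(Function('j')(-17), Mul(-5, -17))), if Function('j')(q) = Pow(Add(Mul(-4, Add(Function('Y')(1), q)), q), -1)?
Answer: Rational(222, 1081) ≈ 0.20537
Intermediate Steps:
Function('j')(q) = Pow(Add(-4, Mul(-3, q)), -1) (Function('j')(q) = Pow(Add(Mul(-4, Add(1, q)), q), -1) = Pow(Add(Add(-4, Mul(-4, q)), q), -1) = Pow(Add(-4, Mul(-3, q)), -1))
Mul(Pow(Add(Add(204, Mul(-1, -133)), 77), -1), Add(Function('j')(-17), Mul(-5, -17))) = Mul(Pow(Add(Add(204, Mul(-1, -133)), 77), -1), Add(Mul(-1, Pow(Add(4, Mul(3, -17)), -1)), Mul(-5, -17))) = Mul(Pow(Add(Add(204, 133), 77), -1), Add(Mul(-1, Pow(Add(4, -51), -1)), 85)) = Mul(Pow(Add(337, 77), -1), Add(Mul(-1, Pow(-47, -1)), 85)) = Mul(Pow(414, -1), Add(Mul(-1, Rational(-1, 47)), 85)) = Mul(Rational(1, 414), Add(Rational(1, 47), 85)) = Mul(Rational(1, 414), Rational(3996, 47)) = Rational(222, 1081)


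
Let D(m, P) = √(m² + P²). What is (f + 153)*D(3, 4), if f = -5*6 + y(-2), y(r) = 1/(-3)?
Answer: 1840/3 ≈ 613.33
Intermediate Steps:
y(r) = -⅓
D(m, P) = √(P² + m²)
f = -91/3 (f = -5*6 - ⅓ = -30 - ⅓ = -91/3 ≈ -30.333)
(f + 153)*D(3, 4) = (-91/3 + 153)*√(4² + 3²) = 368*√(16 + 9)/3 = 368*√25/3 = (368/3)*5 = 1840/3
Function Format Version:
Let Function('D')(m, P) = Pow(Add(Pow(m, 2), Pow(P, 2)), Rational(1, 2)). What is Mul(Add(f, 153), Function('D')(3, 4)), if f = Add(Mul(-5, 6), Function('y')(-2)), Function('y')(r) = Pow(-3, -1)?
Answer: Rational(1840, 3) ≈ 613.33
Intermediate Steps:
Function('y')(r) = Rational(-1, 3)
Function('D')(m, P) = Pow(Add(Pow(P, 2), Pow(m, 2)), Rational(1, 2))
f = Rational(-91, 3) (f = Add(Mul(-5, 6), Rational(-1, 3)) = Add(-30, Rational(-1, 3)) = Rational(-91, 3) ≈ -30.333)
Mul(Add(f, 153), Function('D')(3, 4)) = Mul(Add(Rational(-91, 3), 153), Pow(Add(Pow(4, 2), Pow(3, 2)), Rational(1, 2))) = Mul(Rational(368, 3), Pow(Add(16, 9), Rational(1, 2))) = Mul(Rational(368, 3), Pow(25, Rational(1, 2))) = Mul(Rational(368, 3), 5) = Rational(1840, 3)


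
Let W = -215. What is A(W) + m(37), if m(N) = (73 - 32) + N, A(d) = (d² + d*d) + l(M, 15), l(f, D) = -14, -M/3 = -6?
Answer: 92514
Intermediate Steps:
M = 18 (M = -3*(-6) = 18)
A(d) = -14 + 2*d² (A(d) = (d² + d*d) - 14 = (d² + d²) - 14 = 2*d² - 14 = -14 + 2*d²)
m(N) = 41 + N
A(W) + m(37) = (-14 + 2*(-215)²) + (41 + 37) = (-14 + 2*46225) + 78 = (-14 + 92450) + 78 = 92436 + 78 = 92514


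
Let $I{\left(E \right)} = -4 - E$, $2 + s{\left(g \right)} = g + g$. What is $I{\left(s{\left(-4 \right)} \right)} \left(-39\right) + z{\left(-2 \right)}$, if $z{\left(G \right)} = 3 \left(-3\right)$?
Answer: $-243$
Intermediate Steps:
$s{\left(g \right)} = -2 + 2 g$ ($s{\left(g \right)} = -2 + \left(g + g\right) = -2 + 2 g$)
$z{\left(G \right)} = -9$
$I{\left(s{\left(-4 \right)} \right)} \left(-39\right) + z{\left(-2 \right)} = \left(-4 - \left(-2 + 2 \left(-4\right)\right)\right) \left(-39\right) - 9 = \left(-4 - \left(-2 - 8\right)\right) \left(-39\right) - 9 = \left(-4 - -10\right) \left(-39\right) - 9 = \left(-4 + 10\right) \left(-39\right) - 9 = 6 \left(-39\right) - 9 = -234 - 9 = -243$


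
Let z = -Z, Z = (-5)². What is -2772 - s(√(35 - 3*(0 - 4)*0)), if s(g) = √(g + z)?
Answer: -2772 - I*√(25 - √35) ≈ -2772.0 - 4.3685*I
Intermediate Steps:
Z = 25
z = -25 (z = -1*25 = -25)
s(g) = √(-25 + g) (s(g) = √(g - 25) = √(-25 + g))
-2772 - s(√(35 - 3*(0 - 4)*0)) = -2772 - √(-25 + √(35 - 3*(0 - 4)*0)) = -2772 - √(-25 + √(35 - 3*(-4)*0)) = -2772 - √(-25 + √(35 + 12*0)) = -2772 - √(-25 + √(35 + 0)) = -2772 - √(-25 + √35)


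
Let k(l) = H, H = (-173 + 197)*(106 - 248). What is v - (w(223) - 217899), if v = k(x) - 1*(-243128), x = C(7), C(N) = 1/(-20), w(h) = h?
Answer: 457396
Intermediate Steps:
C(N) = -1/20
x = -1/20 ≈ -0.050000
H = -3408 (H = 24*(-142) = -3408)
k(l) = -3408
v = 239720 (v = -3408 - 1*(-243128) = -3408 + 243128 = 239720)
v - (w(223) - 217899) = 239720 - (223 - 217899) = 239720 - 1*(-217676) = 239720 + 217676 = 457396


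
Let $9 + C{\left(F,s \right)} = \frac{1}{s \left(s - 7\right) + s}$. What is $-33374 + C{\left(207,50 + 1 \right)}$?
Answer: $- \frac{76613984}{2295} \approx -33383.0$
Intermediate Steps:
$C{\left(F,s \right)} = -9 + \frac{1}{s + s \left(-7 + s\right)}$ ($C{\left(F,s \right)} = -9 + \frac{1}{s \left(s - 7\right) + s} = -9 + \frac{1}{s \left(-7 + s\right) + s} = -9 + \frac{1}{s + s \left(-7 + s\right)}$)
$-33374 + C{\left(207,50 + 1 \right)} = -33374 + \frac{1 - 9 \left(50 + 1\right)^{2} + 54 \left(50 + 1\right)}{\left(50 + 1\right) \left(-6 + \left(50 + 1\right)\right)} = -33374 + \frac{1 - 9 \cdot 51^{2} + 54 \cdot 51}{51 \left(-6 + 51\right)} = -33374 + \frac{1 - 23409 + 2754}{51 \cdot 45} = -33374 + \frac{1}{51} \cdot \frac{1}{45} \left(1 - 23409 + 2754\right) = -33374 + \frac{1}{51} \cdot \frac{1}{45} \left(-20654\right) = -33374 - \frac{20654}{2295} = - \frac{76613984}{2295}$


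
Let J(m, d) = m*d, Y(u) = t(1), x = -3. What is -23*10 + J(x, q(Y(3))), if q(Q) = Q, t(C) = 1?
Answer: -233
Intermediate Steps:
Y(u) = 1
J(m, d) = d*m
-23*10 + J(x, q(Y(3))) = -23*10 + 1*(-3) = -230 - 3 = -233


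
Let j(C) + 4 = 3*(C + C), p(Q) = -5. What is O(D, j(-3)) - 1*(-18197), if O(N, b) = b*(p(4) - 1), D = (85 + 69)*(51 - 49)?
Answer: 18329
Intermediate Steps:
D = 308 (D = 154*2 = 308)
j(C) = -4 + 6*C (j(C) = -4 + 3*(C + C) = -4 + 3*(2*C) = -4 + 6*C)
O(N, b) = -6*b (O(N, b) = b*(-5 - 1) = b*(-6) = -6*b)
O(D, j(-3)) - 1*(-18197) = -6*(-4 + 6*(-3)) - 1*(-18197) = -6*(-4 - 18) + 18197 = -6*(-22) + 18197 = 132 + 18197 = 18329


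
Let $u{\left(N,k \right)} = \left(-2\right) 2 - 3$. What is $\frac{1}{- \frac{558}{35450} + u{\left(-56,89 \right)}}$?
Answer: $- \frac{17725}{124354} \approx -0.14254$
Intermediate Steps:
$u{\left(N,k \right)} = -7$ ($u{\left(N,k \right)} = -4 - 3 = -7$)
$\frac{1}{- \frac{558}{35450} + u{\left(-56,89 \right)}} = \frac{1}{- \frac{558}{35450} - 7} = \frac{1}{\left(-558\right) \frac{1}{35450} - 7} = \frac{1}{- \frac{279}{17725} - 7} = \frac{1}{- \frac{124354}{17725}} = - \frac{17725}{124354}$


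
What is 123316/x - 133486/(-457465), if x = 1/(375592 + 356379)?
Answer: 41292499914349226/457465 ≈ 9.0264e+10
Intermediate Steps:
x = 1/731971 ≈ 1.3662e-6
123316/x - 133486/(-457465) = 123316/(1/731971) - 133486/(-457465) = 123316*731971 - 133486*(-1/457465) = 90263735836 + 133486/457465 = 41292499914349226/457465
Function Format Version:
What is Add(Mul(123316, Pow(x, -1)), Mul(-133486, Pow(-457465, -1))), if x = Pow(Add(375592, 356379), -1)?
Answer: Rational(41292499914349226, 457465) ≈ 9.0264e+10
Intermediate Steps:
x = Rational(1, 731971) (x = Pow(731971, -1) = Rational(1, 731971) ≈ 1.3662e-6)
Add(Mul(123316, Pow(x, -1)), Mul(-133486, Pow(-457465, -1))) = Add(Mul(123316, Pow(Rational(1, 731971), -1)), Mul(-133486, Pow(-457465, -1))) = Add(Mul(123316, 731971), Mul(-133486, Rational(-1, 457465))) = Add(90263735836, Rational(133486, 457465)) = Rational(41292499914349226, 457465)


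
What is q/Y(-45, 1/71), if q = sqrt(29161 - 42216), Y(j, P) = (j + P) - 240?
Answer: -71*I*sqrt(13055)/20234 ≈ -0.40093*I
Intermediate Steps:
Y(j, P) = -240 + P + j (Y(j, P) = (P + j) - 240 = -240 + P + j)
q = I*sqrt(13055) (q = sqrt(-13055) = I*sqrt(13055) ≈ 114.26*I)
q/Y(-45, 1/71) = (I*sqrt(13055))/(-240 + 1/71 - 45) = (I*sqrt(13055))/(-20234/71) = (I*sqrt(13055))*(-71/20234) = -71*I*sqrt(13055)/20234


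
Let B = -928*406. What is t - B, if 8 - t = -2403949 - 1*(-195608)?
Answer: 2585117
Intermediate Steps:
B = -376768
t = 2208349 (t = 8 - (-2403949 - 1*(-195608)) = 8 - (-2403949 + 195608) = 8 - 1*(-2208341) = 8 + 2208341 = 2208349)
t - B = 2208349 - 1*(-376768) = 2208349 + 376768 = 2585117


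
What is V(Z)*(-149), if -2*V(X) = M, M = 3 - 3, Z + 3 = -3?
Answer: 0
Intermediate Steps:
Z = -6 (Z = -3 - 3 = -6)
M = 0
V(X) = 0 (V(X) = -½*0 = 0)
V(Z)*(-149) = 0*(-149) = 0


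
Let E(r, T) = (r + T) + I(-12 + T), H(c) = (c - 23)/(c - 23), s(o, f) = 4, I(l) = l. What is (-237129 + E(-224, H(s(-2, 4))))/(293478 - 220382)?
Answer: -237363/73096 ≈ -3.2473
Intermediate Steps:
H(c) = 1 (H(c) = (-23 + c)/(-23 + c) = 1)
E(r, T) = -12 + r + 2*T (E(r, T) = (r + T) + (-12 + T) = (T + r) + (-12 + T) = -12 + r + 2*T)
(-237129 + E(-224, H(s(-2, 4))))/(293478 - 220382) = (-237129 + (-12 - 224 + 2*1))/(293478 - 220382) = (-237129 + (-12 - 224 + 2))/73096 = (-237129 - 234)*(1/73096) = -237363*1/73096 = -237363/73096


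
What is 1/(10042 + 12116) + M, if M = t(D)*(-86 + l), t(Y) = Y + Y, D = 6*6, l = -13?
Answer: -157942223/22158 ≈ -7128.0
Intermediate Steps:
D = 36
t(Y) = 2*Y
M = -7128 (M = (2*36)*(-86 - 13) = 72*(-99) = -7128)
1/(10042 + 12116) + M = 1/(10042 + 12116) - 7128 = 1/22158 - 7128 = -157942223/22158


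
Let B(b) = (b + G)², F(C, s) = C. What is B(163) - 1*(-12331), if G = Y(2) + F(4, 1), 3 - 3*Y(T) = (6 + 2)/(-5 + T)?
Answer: 3309211/81 ≈ 40854.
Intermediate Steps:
Y(T) = 1 - 8/(3*(-5 + T)) (Y(T) = 1 - (6 + 2)/(3*(-5 + T)) = 1 - 8/(3*(-5 + T)))
G = 53/9 (G = (-23/3 + 2)/(-5 + 2) + 4 = -17/3/(-3) + 4 = -⅓*(-17/3) + 4 = 17/9 + 4 = 53/9 ≈ 5.8889)
B(b) = (53/9 + b)² (B(b) = (b + 53/9)² = (53/9 + b)²)
B(163) - 1*(-12331) = (53 + 9*163)²/81 - 1*(-12331) = (53 + 1467)²/81 + 12331 = (1/81)*1520² + 12331 = (1/81)*2310400 + 12331 = 2310400/81 + 12331 = 3309211/81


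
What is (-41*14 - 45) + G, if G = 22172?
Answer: 21553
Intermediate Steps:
(-41*14 - 45) + G = (-41*14 - 45) + 22172 = (-574 - 45) + 22172 = -619 + 22172 = 21553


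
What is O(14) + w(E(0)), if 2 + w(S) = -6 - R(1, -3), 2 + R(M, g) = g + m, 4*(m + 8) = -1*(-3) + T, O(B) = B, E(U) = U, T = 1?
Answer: 18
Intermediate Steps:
m = -7 (m = -8 + (-1*(-3) + 1)/4 = -8 + (3 + 1)/4 = -8 + (¼)*4 = -8 + 1 = -7)
R(M, g) = -9 + g (R(M, g) = -2 + (g - 7) = -2 + (-7 + g) = -9 + g)
w(S) = 4 (w(S) = -2 + (-6 - (-9 - 3)) = -2 + (-6 - 1*(-12)) = -2 + (-6 + 12) = -2 + 6 = 4)
O(14) + w(E(0)) = 14 + 4 = 18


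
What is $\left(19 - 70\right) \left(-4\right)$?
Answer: $204$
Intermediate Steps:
$\left(19 - 70\right) \left(-4\right) = \left(-51\right) \left(-4\right) = 204$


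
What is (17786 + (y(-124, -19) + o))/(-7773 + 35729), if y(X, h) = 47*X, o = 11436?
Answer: 11697/13978 ≈ 0.83681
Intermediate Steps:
(17786 + (y(-124, -19) + o))/(-7773 + 35729) = (17786 + (47*(-124) + 11436))/(-7773 + 35729) = (17786 + (-5828 + 11436))/27956 = (17786 + 5608)*(1/27956) = 23394*(1/27956) = 11697/13978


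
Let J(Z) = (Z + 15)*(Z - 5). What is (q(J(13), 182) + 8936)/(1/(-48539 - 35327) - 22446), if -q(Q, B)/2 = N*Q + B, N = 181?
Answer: 6081626856/1882456237 ≈ 3.2307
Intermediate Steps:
J(Z) = (-5 + Z)*(15 + Z) (J(Z) = (15 + Z)*(-5 + Z) = (-5 + Z)*(15 + Z))
q(Q, B) = -362*Q - 2*B (q(Q, B) = -2*(181*Q + B) = -2*(B + 181*Q) = -362*Q - 2*B)
(q(J(13), 182) + 8936)/(1/(-48539 - 35327) - 22446) = ((-362*(-75 + 13**2 + 10*13) - 2*182) + 8936)/(1/(-48539 - 35327) - 22446) = ((-362*(-75 + 169 + 130) - 364) + 8936)/(1/(-83866) - 22446) = ((-362*224 - 364) + 8936)/(-1/83866 - 22446) = ((-81088 - 364) + 8936)/(-1882456237/83866) = (-81452 + 8936)*(-83866/1882456237) = -72516*(-83866/1882456237) = 6081626856/1882456237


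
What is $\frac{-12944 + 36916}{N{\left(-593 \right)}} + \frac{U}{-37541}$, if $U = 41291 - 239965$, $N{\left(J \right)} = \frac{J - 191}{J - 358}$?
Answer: $\frac{30571139381}{1051148} \approx 29084.0$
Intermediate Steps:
$N{\left(J \right)} = \frac{-191 + J}{-358 + J}$
$U = -198674$ ($U = 41291 - 239965 = -198674$)
$\frac{-12944 + 36916}{N{\left(-593 \right)}} + \frac{U}{-37541} = \frac{-12944 + 36916}{\frac{1}{-358 - 593} \left(-191 - 593\right)} - \frac{198674}{-37541} = \frac{23972}{\frac{1}{-951} \left(-784\right)} - - \frac{28382}{5363} = \frac{23972}{\left(- \frac{1}{951}\right) \left(-784\right)} + \frac{28382}{5363} = \frac{23972}{\frac{784}{951}} + \frac{28382}{5363} = 23972 \cdot \frac{951}{784} + \frac{28382}{5363} = \frac{5699343}{196} + \frac{28382}{5363} = \frac{30571139381}{1051148}$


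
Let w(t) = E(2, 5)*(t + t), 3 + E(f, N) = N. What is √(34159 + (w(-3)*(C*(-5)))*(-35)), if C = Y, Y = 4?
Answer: √25759 ≈ 160.50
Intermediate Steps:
C = 4
E(f, N) = -3 + N
w(t) = 4*t (w(t) = (-3 + 5)*(t + t) = 2*(2*t) = 4*t)
√(34159 + (w(-3)*(C*(-5)))*(-35)) = √(34159 + ((4*(-3))*(4*(-5)))*(-35)) = √(34159 - 12*(-20)*(-35)) = √(34159 + 240*(-35)) = √(34159 - 8400) = √25759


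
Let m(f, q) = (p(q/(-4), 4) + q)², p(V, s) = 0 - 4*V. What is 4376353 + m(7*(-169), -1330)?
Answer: 11451953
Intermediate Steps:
p(V, s) = -4*V
m(f, q) = 4*q² (m(f, q) = (-4*q/(-4) + q)² = (-4*q*(-1)/4 + q)² = (-(-1)*q + q)² = (q + q)² = (2*q)² = 4*q²)
4376353 + m(7*(-169), -1330) = 4376353 + 4*(-1330)² = 4376353 + 4*1768900 = 4376353 + 7075600 = 11451953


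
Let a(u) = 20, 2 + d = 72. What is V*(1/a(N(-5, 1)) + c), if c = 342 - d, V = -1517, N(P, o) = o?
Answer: -8253997/20 ≈ -4.1270e+5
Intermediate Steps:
d = 70 (d = -2 + 72 = 70)
c = 272 (c = 342 - 1*70 = 342 - 70 = 272)
V*(1/a(N(-5, 1)) + c) = -1517*(1/20 + 272) = -1517*5441/20 = -8253997/20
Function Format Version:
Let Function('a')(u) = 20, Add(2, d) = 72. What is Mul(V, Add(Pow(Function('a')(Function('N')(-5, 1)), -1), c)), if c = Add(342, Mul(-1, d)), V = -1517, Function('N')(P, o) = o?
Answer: Rational(-8253997, 20) ≈ -4.1270e+5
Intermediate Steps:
d = 70 (d = Add(-2, 72) = 70)
c = 272 (c = Add(342, Mul(-1, 70)) = Add(342, -70) = 272)
Mul(V, Add(Pow(Function('a')(Function('N')(-5, 1)), -1), c)) = Mul(-1517, Add(Pow(20, -1), 272)) = Mul(-1517, Add(Rational(1, 20), 272)) = Mul(-1517, Rational(5441, 20)) = Rational(-8253997, 20)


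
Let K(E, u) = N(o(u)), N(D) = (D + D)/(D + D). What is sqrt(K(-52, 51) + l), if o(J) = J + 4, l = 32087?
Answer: 2*sqrt(8022) ≈ 179.13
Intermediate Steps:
o(J) = 4 + J
N(D) = 1 (N(D) = (2*D)/((2*D)) = (2*D)*(1/(2*D)) = 1)
K(E, u) = 1
sqrt(K(-52, 51) + l) = sqrt(1 + 32087) = sqrt(32088) = 2*sqrt(8022)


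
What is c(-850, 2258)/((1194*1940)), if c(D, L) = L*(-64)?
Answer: -18064/289545 ≈ -0.062388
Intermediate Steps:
c(D, L) = -64*L
c(-850, 2258)/((1194*1940)) = (-64*2258)/((1194*1940)) = -144512/2316360 = -144512*1/2316360 = -18064/289545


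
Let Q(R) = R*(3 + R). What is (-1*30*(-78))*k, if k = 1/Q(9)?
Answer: 65/3 ≈ 21.667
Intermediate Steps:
k = 1/108 (k = 1/(9*(3 + 9)) = 1/(9*12) = 1/108 ≈ 0.0092593)
(-1*30*(-78))*k = (-1*30*(-78))*(1/108) = -30*(-78)*(1/108) = 2340*(1/108) = 65/3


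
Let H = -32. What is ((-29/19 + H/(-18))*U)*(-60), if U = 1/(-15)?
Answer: 172/171 ≈ 1.0058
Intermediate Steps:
U = -1/15 ≈ -0.066667
((-29/19 + H/(-18))*U)*(-60) = ((-29/19 - 32/(-18))*(-1/15))*(-60) = ((-29*1/19 - 32*(-1/18))*(-1/15))*(-60) = ((-29/19 + 16/9)*(-1/15))*(-60) = ((43/171)*(-1/15))*(-60) = -43/2565*(-60) = 172/171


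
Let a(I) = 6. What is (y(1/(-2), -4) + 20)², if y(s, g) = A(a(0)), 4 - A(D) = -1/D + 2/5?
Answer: 508369/900 ≈ 564.85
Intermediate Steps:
A(D) = 18/5 + 1/D (A(D) = 4 - (-1/D + 2/5) = 4 - (-1/D + 2*(⅕)) = 4 - (-1/D + ⅖) = 4 - (⅖ - 1/D) = 4 + (-⅖ + 1/D) = 18/5 + 1/D)
y(s, g) = 113/30 (y(s, g) = 18/5 + 1/6 = 18/5 + ⅙ = 113/30)
(y(1/(-2), -4) + 20)² = (113/30 + 20)² = (713/30)² = 508369/900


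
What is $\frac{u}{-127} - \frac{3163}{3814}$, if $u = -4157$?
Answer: $\frac{15453097}{484378} \approx 31.903$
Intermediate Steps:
$\frac{u}{-127} - \frac{3163}{3814} = - \frac{4157}{-127} - \frac{3163}{3814} = \left(-4157\right) \left(- \frac{1}{127}\right) - \frac{3163}{3814} = \frac{4157}{127} - \frac{3163}{3814} = \frac{15453097}{484378}$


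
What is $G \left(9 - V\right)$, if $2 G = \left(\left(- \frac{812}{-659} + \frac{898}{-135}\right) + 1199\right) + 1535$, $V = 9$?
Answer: $0$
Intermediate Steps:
$G = \frac{121374074}{88965}$ ($G = \frac{\left(\left(- \frac{812}{-659} + \frac{898}{-135}\right) + 1199\right) + 1535}{2} = \frac{\left(\left(\left(-812\right) \left(- \frac{1}{659}\right) + 898 \left(- \frac{1}{135}\right)\right) + 1199\right) + 1535}{2} = \frac{\left(\left(\frac{812}{659} - \frac{898}{135}\right) + 1199\right) + 1535}{2} = \frac{\left(- \frac{482162}{88965} + 1199\right) + 1535}{2} = \frac{\frac{106186873}{88965} + 1535}{2} = \frac{1}{2} \cdot \frac{242748148}{88965} = \frac{121374074}{88965} \approx 1364.3$)
$G \left(9 - V\right) = \frac{121374074 \left(9 - 9\right)}{88965} = \frac{121374074}{88965} \cdot 0 = 0$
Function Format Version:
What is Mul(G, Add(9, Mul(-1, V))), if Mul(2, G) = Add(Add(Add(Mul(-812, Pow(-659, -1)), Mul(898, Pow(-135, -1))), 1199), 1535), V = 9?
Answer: 0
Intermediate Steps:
G = Rational(121374074, 88965) (G = Mul(Rational(1, 2), Add(Add(Add(Mul(-812, Pow(-659, -1)), Mul(898, Pow(-135, -1))), 1199), 1535)) = Mul(Rational(1, 2), Add(Add(Add(Mul(-812, Rational(-1, 659)), Mul(898, Rational(-1, 135))), 1199), 1535)) = Mul(Rational(1, 2), Add(Add(Add(Rational(812, 659), Rational(-898, 135)), 1199), 1535)) = Mul(Rational(1, 2), Add(Add(Rational(-482162, 88965), 1199), 1535)) = Mul(Rational(1, 2), Add(Rational(106186873, 88965), 1535)) = Mul(Rational(1, 2), Rational(242748148, 88965)) = Rational(121374074, 88965) ≈ 1364.3)
Mul(G, Add(9, Mul(-1, V))) = Mul(Rational(121374074, 88965), Add(9, Mul(-1, 9))) = Mul(Rational(121374074, 88965), Add(9, -9)) = Mul(Rational(121374074, 88965), 0) = 0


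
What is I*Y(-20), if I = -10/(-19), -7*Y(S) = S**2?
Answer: -4000/133 ≈ -30.075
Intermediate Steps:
Y(S) = -S**2/7
I = 10/19 (I = -10*(-1/19) = 10/19 ≈ 0.52632)
I*Y(-20) = 10*(-1/7*(-20)**2)/19 = 10*(-1/7*400)/19 = (10/19)*(-400/7) = -4000/133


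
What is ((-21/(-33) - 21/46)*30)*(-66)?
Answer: -8190/23 ≈ -356.09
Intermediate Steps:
((-21/(-33) - 21/46)*30)*(-66) = ((-21*(-1/33) - 21*1/46)*30)*(-66) = ((7/11 - 21/46)*30)*(-66) = ((91/506)*30)*(-66) = (1365/253)*(-66) = -8190/23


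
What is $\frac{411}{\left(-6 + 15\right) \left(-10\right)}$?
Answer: $- \frac{137}{30} \approx -4.5667$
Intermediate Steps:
$\frac{411}{\left(-6 + 15\right) \left(-10\right)} = \frac{411}{9 \left(-10\right)} = \frac{411}{-90} = 411 \left(- \frac{1}{90}\right) = - \frac{137}{30}$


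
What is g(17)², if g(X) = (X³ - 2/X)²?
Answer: 48656531065184536321/83521 ≈ 5.8257e+14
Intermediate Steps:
g(17)² = ((-2 + 17⁴)²/17²)² = ((-2 + 83521)²/289)² = ((1/289)*83519²)² = ((1/289)*6975423361)² = (6975423361/289)² = 48656531065184536321/83521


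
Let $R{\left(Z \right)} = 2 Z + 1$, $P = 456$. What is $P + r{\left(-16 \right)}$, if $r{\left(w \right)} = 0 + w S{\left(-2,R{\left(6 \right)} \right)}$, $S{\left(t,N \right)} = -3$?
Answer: $504$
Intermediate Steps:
$R{\left(Z \right)} = 1 + 2 Z$
$r{\left(w \right)} = - 3 w$ ($r{\left(w \right)} = 0 + w \left(-3\right) = 0 - 3 w = - 3 w$)
$P + r{\left(-16 \right)} = 456 - -48 = 456 + 48 = 504$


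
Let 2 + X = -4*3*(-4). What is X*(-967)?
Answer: -44482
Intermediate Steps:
X = 46 (X = -2 - 4*3*(-4) = -2 - 12*(-4) = -2 + 48 = 46)
X*(-967) = 46*(-967) = -44482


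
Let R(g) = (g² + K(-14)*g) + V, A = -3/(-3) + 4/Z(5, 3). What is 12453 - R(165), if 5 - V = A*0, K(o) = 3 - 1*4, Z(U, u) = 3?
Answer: -14612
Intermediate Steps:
A = 7/3 (A = -3/(-3) + 4/3 = -3*(-⅓) + 4*(⅓) = 1 + 4/3 = 7/3 ≈ 2.3333)
K(o) = -1 (K(o) = 3 - 4 = -1)
V = 5 (V = 5 - 7*0/3 = 5 - 1*0 = 5 + 0 = 5)
R(g) = 5 + g² - g (R(g) = (g² - g) + 5 = 5 + g² - g)
12453 - R(165) = 12453 - (5 + 165² - 1*165) = 12453 - (5 + 27225 - 165) = 12453 - 1*27065 = 12453 - 27065 = -14612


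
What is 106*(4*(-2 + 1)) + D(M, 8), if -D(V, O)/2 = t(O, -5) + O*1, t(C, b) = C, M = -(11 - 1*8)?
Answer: -456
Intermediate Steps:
M = -3 (M = -(11 - 8) = -1*3 = -3)
D(V, O) = -4*O (D(V, O) = -2*(O + O*1) = -2*(O + O) = -4*O)
106*(4*(-2 + 1)) + D(M, 8) = 106*(4*(-2 + 1)) - 4*8 = 106*(4*(-1)) - 32 = 106*(-4) - 32 = -424 - 32 = -456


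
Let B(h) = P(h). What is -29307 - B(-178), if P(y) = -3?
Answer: -29304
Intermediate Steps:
B(h) = -3
-29307 - B(-178) = -29307 - 1*(-3) = -29307 + 3 = -29304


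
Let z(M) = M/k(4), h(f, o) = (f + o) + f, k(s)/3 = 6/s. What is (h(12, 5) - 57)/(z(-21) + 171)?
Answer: -84/499 ≈ -0.16834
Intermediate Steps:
k(s) = 18/s (k(s) = 3*(6/s) = 18/s)
h(f, o) = o + 2*f
z(M) = 2*M/9 (z(M) = M/((18/4)) = M/((18*(¼))) = M/(9/2) = M*(2/9) = 2*M/9)
(h(12, 5) - 57)/(z(-21) + 171) = ((5 + 2*12) - 57)/((2/9)*(-21) + 171) = ((5 + 24) - 57)/(-14/3 + 171) = (29 - 57)/(499/3) = -28*3/499 = -84/499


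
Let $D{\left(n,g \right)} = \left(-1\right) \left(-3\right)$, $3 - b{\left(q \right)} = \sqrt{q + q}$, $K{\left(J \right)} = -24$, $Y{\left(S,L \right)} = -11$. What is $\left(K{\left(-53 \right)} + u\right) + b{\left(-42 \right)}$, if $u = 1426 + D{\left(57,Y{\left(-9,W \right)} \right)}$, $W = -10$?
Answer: $1408 - 2 i \sqrt{21} \approx 1408.0 - 9.1651 i$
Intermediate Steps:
$b{\left(q \right)} = 3 - \sqrt{2} \sqrt{q}$ ($b{\left(q \right)} = 3 - \sqrt{q + q} = 3 - \sqrt{2 q} = 3 - \sqrt{2} \sqrt{q}$)
$D{\left(n,g \right)} = 3$
$u = 1429$ ($u = 1426 + 3 = 1429$)
$\left(K{\left(-53 \right)} + u\right) + b{\left(-42 \right)} = \left(-24 + 1429\right) + \left(3 - \sqrt{2} \sqrt{-42}\right) = 1405 + \left(3 - \sqrt{2} i \sqrt{42}\right) = 1405 + \left(3 - 2 i \sqrt{21}\right) = 1408 - 2 i \sqrt{21}$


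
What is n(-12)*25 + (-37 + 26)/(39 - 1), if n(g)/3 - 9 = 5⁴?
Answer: 1806889/38 ≈ 47550.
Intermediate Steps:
n(g) = 1902 (n(g) = 27 + 3*5⁴ = 27 + 3*625 = 27 + 1875 = 1902)
n(-12)*25 + (-37 + 26)/(39 - 1) = 1902*25 + (-37 + 26)/(39 - 1) = 47550 - 11/38 = 1806889/38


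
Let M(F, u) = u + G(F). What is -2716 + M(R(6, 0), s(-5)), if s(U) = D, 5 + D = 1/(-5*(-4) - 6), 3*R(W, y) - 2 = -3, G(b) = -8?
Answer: -38205/14 ≈ -2728.9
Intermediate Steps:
R(W, y) = -1/3 (R(W, y) = 2/3 + (1/3)*(-3) = 2/3 - 1 = -1/3)
D = -69/14 (D = -5 + 1/(-5*(-4) - 6) = -5 + 1/(20 - 6) = -5 + 1/14 = -69/14 ≈ -4.9286)
s(U) = -69/14
M(F, u) = -8 + u (M(F, u) = u - 8 = -8 + u)
-2716 + M(R(6, 0), s(-5)) = -2716 + (-8 - 69/14) = -2716 - 181/14 = -38205/14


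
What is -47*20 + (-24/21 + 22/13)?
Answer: -85490/91 ≈ -939.45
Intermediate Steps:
-47*20 + (-24/21 + 22/13) = -940 + (-24*1/21 + 22*(1/13)) = -940 + (-8/7 + 22/13) = -940 + 50/91 = -85490/91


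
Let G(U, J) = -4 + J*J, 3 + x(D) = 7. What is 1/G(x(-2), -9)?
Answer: 1/77 ≈ 0.012987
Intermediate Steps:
x(D) = 4 (x(D) = -3 + 7 = 4)
G(U, J) = -4 + J²
1/G(x(-2), -9) = 1/(-4 + (-9)²) = 1/(-4 + 81) = 1/77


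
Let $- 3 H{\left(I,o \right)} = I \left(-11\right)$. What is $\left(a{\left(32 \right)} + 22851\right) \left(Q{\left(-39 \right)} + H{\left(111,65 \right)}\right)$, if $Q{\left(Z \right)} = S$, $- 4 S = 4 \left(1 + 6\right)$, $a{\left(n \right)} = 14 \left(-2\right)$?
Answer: $9129200$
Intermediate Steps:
$H{\left(I,o \right)} = \frac{11 I}{3}$ ($H{\left(I,o \right)} = - \frac{I \left(-11\right)}{3} = - \frac{\left(-11\right) I}{3} = \frac{11 I}{3}$)
$a{\left(n \right)} = -28$
$S = -7$ ($S = - \frac{4 \left(1 + 6\right)}{4} = - \frac{4 \cdot 7}{4} = \left(- \frac{1}{4}\right) 28 = -7$)
$Q{\left(Z \right)} = -7$
$\left(a{\left(32 \right)} + 22851\right) \left(Q{\left(-39 \right)} + H{\left(111,65 \right)}\right) = \left(-28 + 22851\right) \left(-7 + \frac{11}{3} \cdot 111\right) = 22823 \left(-7 + 407\right) = 22823 \cdot 400 = 9129200$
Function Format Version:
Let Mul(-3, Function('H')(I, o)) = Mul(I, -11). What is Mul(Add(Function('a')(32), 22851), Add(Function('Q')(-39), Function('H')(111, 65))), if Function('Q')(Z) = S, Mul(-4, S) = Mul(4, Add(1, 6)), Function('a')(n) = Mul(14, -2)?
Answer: 9129200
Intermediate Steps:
Function('H')(I, o) = Mul(Rational(11, 3), I) (Function('H')(I, o) = Mul(Rational(-1, 3), Mul(I, -11)) = Mul(Rational(-1, 3), Mul(-11, I)) = Mul(Rational(11, 3), I))
Function('a')(n) = -28
S = -7 (S = Mul(Rational(-1, 4), Mul(4, Add(1, 6))) = Mul(Rational(-1, 4), Mul(4, 7)) = Mul(Rational(-1, 4), 28) = -7)
Function('Q')(Z) = -7
Mul(Add(Function('a')(32), 22851), Add(Function('Q')(-39), Function('H')(111, 65))) = Mul(Add(-28, 22851), Add(-7, Mul(Rational(11, 3), 111))) = Mul(22823, Add(-7, 407)) = Mul(22823, 400) = 9129200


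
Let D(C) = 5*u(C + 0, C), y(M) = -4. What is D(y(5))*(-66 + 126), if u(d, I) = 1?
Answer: 300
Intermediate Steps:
D(C) = 5 (D(C) = 5*1 = 5)
D(y(5))*(-66 + 126) = 5*(-66 + 126) = 5*60 = 300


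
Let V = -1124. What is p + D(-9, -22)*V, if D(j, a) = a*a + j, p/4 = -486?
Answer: -535844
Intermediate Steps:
p = -1944 (p = 4*(-486) = -1944)
D(j, a) = j + a² (D(j, a) = a² + j = j + a²)
p + D(-9, -22)*V = -1944 + (-9 + (-22)²)*(-1124) = -1944 + (-9 + 484)*(-1124) = -1944 + 475*(-1124) = -1944 - 533900 = -535844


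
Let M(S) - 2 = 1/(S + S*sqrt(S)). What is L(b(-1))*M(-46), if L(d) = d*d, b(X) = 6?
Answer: 77814/1081 + 18*I*sqrt(46)/1081 ≈ 71.983 + 0.11293*I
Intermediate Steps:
L(d) = d**2
M(S) = 2 + 1/(S + S**(3/2)) (M(S) = 2 + 1/(S + S*sqrt(S)) = 2 + 1/(S + S**(3/2)))
L(b(-1))*M(-46) = 6**2*((1 + 2*(-46) + 2*(-46)**(3/2))/(-46 + (-46)**(3/2))) = 36*((1 - 92 + 2*(-46*I*sqrt(46)))/(-46 - 46*I*sqrt(46))) = 36*((1 - 92 - 92*I*sqrt(46))/(-46 - 46*I*sqrt(46))) = 36*((-91 - 92*I*sqrt(46))/(-46 - 46*I*sqrt(46))) = 36*(-91 - 92*I*sqrt(46))/(-46 - 46*I*sqrt(46))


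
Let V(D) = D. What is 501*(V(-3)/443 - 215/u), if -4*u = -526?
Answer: -95830779/116509 ≈ -822.52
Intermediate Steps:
u = 263/2 (u = -¼*(-526) = 263/2 ≈ 131.50)
501*(V(-3)/443 - 215/u) = 501*(-3/443 - 215/263/2) = 501*(-3*1/443 - 215*2/263) = 501*(-3/443 - 430/263) = 501*(-191279/116509) = -95830779/116509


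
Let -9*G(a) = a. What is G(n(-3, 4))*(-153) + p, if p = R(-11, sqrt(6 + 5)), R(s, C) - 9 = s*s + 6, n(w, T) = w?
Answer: 85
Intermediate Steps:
G(a) = -a/9
R(s, C) = 15 + s**2 (R(s, C) = 9 + (s*s + 6) = 9 + (s**2 + 6) = 9 + (6 + s**2) = 15 + s**2)
p = 136 (p = 15 + (-11)**2 = 15 + 121 = 136)
G(n(-3, 4))*(-153) + p = -1/9*(-3)*(-153) + 136 = (1/3)*(-153) + 136 = -51 + 136 = 85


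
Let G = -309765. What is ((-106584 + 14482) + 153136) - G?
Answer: 370799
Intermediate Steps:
((-106584 + 14482) + 153136) - G = ((-106584 + 14482) + 153136) - 1*(-309765) = (-92102 + 153136) + 309765 = 61034 + 309765 = 370799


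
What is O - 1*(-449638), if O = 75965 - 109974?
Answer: 415629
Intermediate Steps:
O = -34009
O - 1*(-449638) = -34009 - 1*(-449638) = -34009 + 449638 = 415629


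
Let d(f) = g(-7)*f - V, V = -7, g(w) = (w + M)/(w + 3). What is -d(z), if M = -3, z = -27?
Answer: 121/2 ≈ 60.500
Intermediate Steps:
g(w) = (-3 + w)/(3 + w) (g(w) = (w - 3)/(w + 3) = (-3 + w)/(3 + w))
d(f) = 7 + 5*f/2 (d(f) = ((-3 - 7)/(3 - 7))*f - 1*(-7) = (-10/(-4))*f + 7 = (-¼*(-10))*f + 7 = 5*f/2 + 7 = 7 + 5*f/2)
-d(z) = -(7 + (5/2)*(-27)) = -(7 - 135/2) = -1*(-121/2) = 121/2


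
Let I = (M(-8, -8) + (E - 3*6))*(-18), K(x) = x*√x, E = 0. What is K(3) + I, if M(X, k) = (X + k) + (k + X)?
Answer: 900 + 3*√3 ≈ 905.20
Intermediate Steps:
M(X, k) = 2*X + 2*k (M(X, k) = (X + k) + (X + k) = 2*X + 2*k)
K(x) = x^(3/2)
I = 900 (I = ((2*(-8) + 2*(-8)) + (0 - 3*6))*(-18) = ((-16 - 16) + (0 - 18))*(-18) = (-32 - 18)*(-18) = -50*(-18) = 900)
K(3) + I = 3^(3/2) + 900 = 3*√3 + 900 = 900 + 3*√3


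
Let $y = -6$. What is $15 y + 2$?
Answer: $-88$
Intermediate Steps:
$15 y + 2 = 15 \left(-6\right) + 2 = -90 + 2 = -88$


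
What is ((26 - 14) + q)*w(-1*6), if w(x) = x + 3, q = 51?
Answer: -189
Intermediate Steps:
w(x) = 3 + x
((26 - 14) + q)*w(-1*6) = ((26 - 14) + 51)*(3 - 1*6) = (12 + 51)*(3 - 6) = 63*(-3) = -189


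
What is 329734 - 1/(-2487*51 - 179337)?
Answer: 100955977717/306174 ≈ 3.2973e+5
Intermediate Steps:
329734 - 1/(-2487*51 - 179337) = 329734 - 1/(-126837 - 179337) = 329734 - 1/(-306174) = 329734 - 1*(-1/306174) = 329734 + 1/306174 = 100955977717/306174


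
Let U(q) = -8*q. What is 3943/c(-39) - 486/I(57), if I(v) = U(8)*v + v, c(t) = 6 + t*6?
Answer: -27385/1596 ≈ -17.159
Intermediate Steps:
c(t) = 6 + 6*t
I(v) = -63*v (I(v) = (-8*8)*v + v = -64*v + v = -63*v)
3943/c(-39) - 486/I(57) = 3943/(6 + 6*(-39)) - 486/((-63*57)) = 3943/(6 - 234) - 486/(-3591) = 3943/(-228) - 486*(-1/3591) = 3943*(-1/228) + 18/133 = -3943/228 + 18/133 = -27385/1596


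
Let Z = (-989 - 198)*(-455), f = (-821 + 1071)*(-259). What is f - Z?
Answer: -604835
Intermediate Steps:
f = -64750 (f = 250*(-259) = -64750)
Z = 540085 (Z = -1187*(-455) = 540085)
f - Z = -64750 - 1*540085 = -64750 - 540085 = -604835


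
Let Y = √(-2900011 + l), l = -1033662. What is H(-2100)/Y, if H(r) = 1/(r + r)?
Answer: I*√3933673/16521426600 ≈ 1.2005e-7*I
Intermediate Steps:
H(r) = 1/(2*r)
Y = I*√3933673 (Y = √(-2900011 - 1033662) = √(-3933673) = I*√3933673 ≈ 1983.3*I)
H(-2100)/Y = ((½)/(-2100))/((I*√3933673)) = ((½)*(-1/2100))*(-I*√3933673/3933673) = -(-1)*I*√3933673/16521426600 = I*√3933673/16521426600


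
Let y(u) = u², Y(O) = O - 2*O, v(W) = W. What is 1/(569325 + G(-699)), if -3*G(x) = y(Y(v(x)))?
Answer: 1/406458 ≈ 2.4603e-6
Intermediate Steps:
Y(O) = -O
G(x) = -x²/3
1/(569325 + G(-699)) = 1/(569325 - ⅓*(-699)²) = 1/(569325 - ⅓*488601) = 1/(569325 - 162867) = 1/406458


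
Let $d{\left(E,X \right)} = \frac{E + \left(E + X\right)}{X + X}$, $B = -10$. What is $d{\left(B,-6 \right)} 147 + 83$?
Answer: $\frac{803}{2} \approx 401.5$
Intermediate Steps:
$d{\left(E,X \right)} = \frac{X + 2 E}{2 X}$
$d{\left(B,-6 \right)} 147 + 83 = \frac{-10 + \frac{1}{2} \left(-6\right)}{-6} \cdot 147 + 83 = - \frac{-10 - 3}{6} \cdot 147 + 83 = \left(- \frac{1}{6}\right) \left(-13\right) 147 + 83 = \frac{13}{6} \cdot 147 + 83 = \frac{637}{2} + 83 = \frac{803}{2}$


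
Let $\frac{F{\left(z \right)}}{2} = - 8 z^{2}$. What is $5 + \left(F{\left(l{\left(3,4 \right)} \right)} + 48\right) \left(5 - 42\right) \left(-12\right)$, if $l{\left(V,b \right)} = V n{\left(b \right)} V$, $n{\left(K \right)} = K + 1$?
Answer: $-14364283$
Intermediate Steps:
$n{\left(K \right)} = 1 + K$
$l{\left(V,b \right)} = V^{2} \left(1 + b\right)$ ($l{\left(V,b \right)} = V \left(1 + b\right) V = V^{2} \left(1 + b\right)$)
$F{\left(z \right)} = - 16 z^{2}$ ($F{\left(z \right)} = 2 \left(- 8 z^{2}\right) = - 16 z^{2}$)
$5 + \left(F{\left(l{\left(3,4 \right)} \right)} + 48\right) \left(5 - 42\right) \left(-12\right) = 5 + \left(- 16 \left(3^{2} \left(1 + 4\right)\right)^{2} + 48\right) \left(5 - 42\right) \left(-12\right) = 5 + \left(- 16 \left(9 \cdot 5\right)^{2} + 48\right) \left(-37\right) \left(-12\right) = 5 + \left(- 16 \cdot 45^{2} + 48\right) \left(-37\right) \left(-12\right) = 5 + \left(\left(-16\right) 2025 + 48\right) \left(-37\right) \left(-12\right) = 5 + \left(-32400 + 48\right) \left(-37\right) \left(-12\right) = 5 + \left(-32352\right) \left(-37\right) \left(-12\right) = 5 + 1197024 \left(-12\right) = 5 - 14364288 = -14364283$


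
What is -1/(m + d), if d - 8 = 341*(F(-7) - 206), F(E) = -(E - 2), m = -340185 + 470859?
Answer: -1/63505 ≈ -1.5747e-5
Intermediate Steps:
m = 130674
F(E) = 2 - E (F(E) = -(-2 + E) = 2 - E)
d = -67169 (d = 8 + 341*((2 - 1*(-7)) - 206) = 8 + 341*((2 + 7) - 206) = 8 + 341*(9 - 206) = 8 + 341*(-197) = 8 - 67177 = -67169)
-1/(m + d) = -1/(130674 - 67169) = -1/63505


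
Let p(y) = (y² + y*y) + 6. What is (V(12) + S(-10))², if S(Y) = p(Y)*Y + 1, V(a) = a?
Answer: 4190209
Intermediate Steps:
p(y) = 6 + 2*y² (p(y) = (y² + y²) + 6 = 2*y² + 6 = 6 + 2*y²)
S(Y) = 1 + Y*(6 + 2*Y²) (S(Y) = (6 + 2*Y²)*Y + 1 = Y*(6 + 2*Y²) + 1 = 1 + Y*(6 + 2*Y²))
(V(12) + S(-10))² = (12 + (1 + 2*(-10)*(3 + (-10)²)))² = (12 + (1 + 2*(-10)*(3 + 100)))² = (12 + (1 + 2*(-10)*103))² = (12 + (1 - 2060))² = (12 - 2059)² = (-2047)² = 4190209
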